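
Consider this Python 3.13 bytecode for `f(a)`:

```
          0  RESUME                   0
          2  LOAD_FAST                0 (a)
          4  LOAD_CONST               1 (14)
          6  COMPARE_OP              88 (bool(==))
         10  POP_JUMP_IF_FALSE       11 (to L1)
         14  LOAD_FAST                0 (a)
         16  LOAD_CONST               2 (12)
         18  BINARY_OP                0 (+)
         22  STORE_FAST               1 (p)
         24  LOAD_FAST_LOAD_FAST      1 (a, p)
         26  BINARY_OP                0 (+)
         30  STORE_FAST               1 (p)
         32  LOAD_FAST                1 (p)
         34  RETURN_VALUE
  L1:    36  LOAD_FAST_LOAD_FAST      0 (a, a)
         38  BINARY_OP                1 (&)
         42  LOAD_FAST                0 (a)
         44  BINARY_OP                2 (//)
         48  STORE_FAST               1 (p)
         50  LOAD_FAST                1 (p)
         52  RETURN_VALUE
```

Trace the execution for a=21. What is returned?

1

LOAD_FAST a → push 21. Stack: [21]
LOAD_CONST → push 14. Stack: [21, 14]
COMPARE_OP bool(==) → 21 vs 14 = False. Stack: [False]
POP_JUMP_IF_FALSE → pop False; jump. Stack: []
LOAD_FAST_LOAD_FAST a,a → push 21,21. Stack: [21, 21]
BINARY_OP & → 21 & 21 = 21. Stack: [21]
LOAD_FAST a → push 21. Stack: [21, 21]
BINARY_OP // → 21 // 21 = 1. Stack: [1]
STORE_FAST p → p=1. Stack: []
LOAD_FAST p → push 1. Stack: [1]
RETURN_VALUE → return 1.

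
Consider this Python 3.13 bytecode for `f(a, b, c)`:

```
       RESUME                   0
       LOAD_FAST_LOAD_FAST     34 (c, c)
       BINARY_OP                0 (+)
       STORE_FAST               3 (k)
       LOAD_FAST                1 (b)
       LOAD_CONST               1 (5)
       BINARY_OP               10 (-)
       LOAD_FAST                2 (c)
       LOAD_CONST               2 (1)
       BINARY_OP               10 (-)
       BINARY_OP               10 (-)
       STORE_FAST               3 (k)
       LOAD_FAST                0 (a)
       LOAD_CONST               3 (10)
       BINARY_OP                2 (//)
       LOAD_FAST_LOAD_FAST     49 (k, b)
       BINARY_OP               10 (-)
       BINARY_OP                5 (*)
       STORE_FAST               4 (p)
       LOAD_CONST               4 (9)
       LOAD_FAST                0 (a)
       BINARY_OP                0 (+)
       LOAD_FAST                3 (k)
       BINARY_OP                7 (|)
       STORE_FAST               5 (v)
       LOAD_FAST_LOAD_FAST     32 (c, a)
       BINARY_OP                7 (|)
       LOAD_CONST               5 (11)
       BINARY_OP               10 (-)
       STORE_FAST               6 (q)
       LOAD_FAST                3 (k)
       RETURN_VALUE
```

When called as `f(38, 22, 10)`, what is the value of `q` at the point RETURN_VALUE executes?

LOAD_FAST_LOAD_FAST c,c → push 10,10. Stack: [10, 10]
BINARY_OP + → 10 + 10 = 20. Stack: [20]
STORE_FAST k → k=20. Stack: []
LOAD_FAST b → push 22. Stack: [22]
LOAD_CONST → push 5. Stack: [22, 5]
BINARY_OP - → 22 - 5 = 17. Stack: [17]
LOAD_FAST c → push 10. Stack: [17, 10]
LOAD_CONST → push 1. Stack: [17, 10, 1]
BINARY_OP - → 10 - 1 = 9. Stack: [17, 9]
BINARY_OP - → 17 - 9 = 8. Stack: [8]
STORE_FAST k → k=8. Stack: []
LOAD_FAST a → push 38. Stack: [38]
LOAD_CONST → push 10. Stack: [38, 10]
BINARY_OP // → 38 // 10 = 3. Stack: [3]
LOAD_FAST_LOAD_FAST k,b → push 8,22. Stack: [3, 8, 22]
BINARY_OP - → 8 - 22 = -14. Stack: [3, -14]
BINARY_OP * → 3 * -14 = -42. Stack: [-42]
STORE_FAST p → p=-42. Stack: []
LOAD_CONST → push 9. Stack: [9]
LOAD_FAST a → push 38. Stack: [9, 38]
BINARY_OP + → 9 + 38 = 47. Stack: [47]
LOAD_FAST k → push 8. Stack: [47, 8]
BINARY_OP | → 47 | 8 = 47. Stack: [47]
STORE_FAST v → v=47. Stack: []
LOAD_FAST_LOAD_FAST c,a → push 10,38. Stack: [10, 38]
BINARY_OP | → 10 | 38 = 46. Stack: [46]
LOAD_CONST → push 11. Stack: [46, 11]
BINARY_OP - → 46 - 11 = 35. Stack: [35]
STORE_FAST q → q=35. Stack: []
LOAD_FAST k → push 8. Stack: [8]
RETURN_VALUE → return 8.

35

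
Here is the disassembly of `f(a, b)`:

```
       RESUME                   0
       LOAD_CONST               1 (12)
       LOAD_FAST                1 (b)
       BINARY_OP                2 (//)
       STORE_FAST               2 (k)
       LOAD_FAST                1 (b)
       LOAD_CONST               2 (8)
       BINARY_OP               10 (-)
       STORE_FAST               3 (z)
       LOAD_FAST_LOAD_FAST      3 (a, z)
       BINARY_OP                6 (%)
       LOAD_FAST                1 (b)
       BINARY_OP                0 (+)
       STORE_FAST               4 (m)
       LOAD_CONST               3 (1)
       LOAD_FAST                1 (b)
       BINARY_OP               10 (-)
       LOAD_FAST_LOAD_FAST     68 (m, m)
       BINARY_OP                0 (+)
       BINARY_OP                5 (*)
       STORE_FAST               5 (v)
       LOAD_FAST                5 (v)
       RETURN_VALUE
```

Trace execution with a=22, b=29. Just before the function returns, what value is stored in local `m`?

LOAD_CONST → push 12. Stack: [12]
LOAD_FAST b → push 29. Stack: [12, 29]
BINARY_OP // → 12 // 29 = 0. Stack: [0]
STORE_FAST k → k=0. Stack: []
LOAD_FAST b → push 29. Stack: [29]
LOAD_CONST → push 8. Stack: [29, 8]
BINARY_OP - → 29 - 8 = 21. Stack: [21]
STORE_FAST z → z=21. Stack: []
LOAD_FAST_LOAD_FAST a,z → push 22,21. Stack: [22, 21]
BINARY_OP % → 22 % 21 = 1. Stack: [1]
LOAD_FAST b → push 29. Stack: [1, 29]
BINARY_OP + → 1 + 29 = 30. Stack: [30]
STORE_FAST m → m=30. Stack: []
LOAD_CONST → push 1. Stack: [1]
LOAD_FAST b → push 29. Stack: [1, 29]
BINARY_OP - → 1 - 29 = -28. Stack: [-28]
LOAD_FAST_LOAD_FAST m,m → push 30,30. Stack: [-28, 30, 30]
BINARY_OP + → 30 + 30 = 60. Stack: [-28, 60]
BINARY_OP * → -28 * 60 = -1680. Stack: [-1680]
STORE_FAST v → v=-1680. Stack: []
LOAD_FAST v → push -1680. Stack: [-1680]
RETURN_VALUE → return -1680.

30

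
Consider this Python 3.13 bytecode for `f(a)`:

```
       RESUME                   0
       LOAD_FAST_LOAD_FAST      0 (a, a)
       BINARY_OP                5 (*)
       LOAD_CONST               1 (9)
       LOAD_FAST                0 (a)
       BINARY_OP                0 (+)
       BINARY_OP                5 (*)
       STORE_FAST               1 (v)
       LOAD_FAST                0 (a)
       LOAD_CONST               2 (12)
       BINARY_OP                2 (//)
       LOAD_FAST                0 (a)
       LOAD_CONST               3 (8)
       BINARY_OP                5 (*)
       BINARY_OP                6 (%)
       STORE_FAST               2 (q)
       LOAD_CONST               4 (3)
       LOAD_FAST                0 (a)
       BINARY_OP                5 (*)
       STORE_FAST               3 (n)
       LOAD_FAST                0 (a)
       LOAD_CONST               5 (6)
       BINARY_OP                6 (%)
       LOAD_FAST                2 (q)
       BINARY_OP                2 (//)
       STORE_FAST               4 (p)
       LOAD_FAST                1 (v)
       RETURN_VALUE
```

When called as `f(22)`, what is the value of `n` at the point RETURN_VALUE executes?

66

LOAD_FAST_LOAD_FAST a,a → push 22,22. Stack: [22, 22]
BINARY_OP * → 22 * 22 = 484. Stack: [484]
LOAD_CONST → push 9. Stack: [484, 9]
LOAD_FAST a → push 22. Stack: [484, 9, 22]
BINARY_OP + → 9 + 22 = 31. Stack: [484, 31]
BINARY_OP * → 484 * 31 = 15004. Stack: [15004]
STORE_FAST v → v=15004. Stack: []
LOAD_FAST a → push 22. Stack: [22]
LOAD_CONST → push 12. Stack: [22, 12]
BINARY_OP // → 22 // 12 = 1. Stack: [1]
LOAD_FAST a → push 22. Stack: [1, 22]
LOAD_CONST → push 8. Stack: [1, 22, 8]
BINARY_OP * → 22 * 8 = 176. Stack: [1, 176]
BINARY_OP % → 1 % 176 = 1. Stack: [1]
STORE_FAST q → q=1. Stack: []
LOAD_CONST → push 3. Stack: [3]
LOAD_FAST a → push 22. Stack: [3, 22]
BINARY_OP * → 3 * 22 = 66. Stack: [66]
STORE_FAST n → n=66. Stack: []
LOAD_FAST a → push 22. Stack: [22]
LOAD_CONST → push 6. Stack: [22, 6]
BINARY_OP % → 22 % 6 = 4. Stack: [4]
LOAD_FAST q → push 1. Stack: [4, 1]
BINARY_OP // → 4 // 1 = 4. Stack: [4]
STORE_FAST p → p=4. Stack: []
LOAD_FAST v → push 15004. Stack: [15004]
RETURN_VALUE → return 15004.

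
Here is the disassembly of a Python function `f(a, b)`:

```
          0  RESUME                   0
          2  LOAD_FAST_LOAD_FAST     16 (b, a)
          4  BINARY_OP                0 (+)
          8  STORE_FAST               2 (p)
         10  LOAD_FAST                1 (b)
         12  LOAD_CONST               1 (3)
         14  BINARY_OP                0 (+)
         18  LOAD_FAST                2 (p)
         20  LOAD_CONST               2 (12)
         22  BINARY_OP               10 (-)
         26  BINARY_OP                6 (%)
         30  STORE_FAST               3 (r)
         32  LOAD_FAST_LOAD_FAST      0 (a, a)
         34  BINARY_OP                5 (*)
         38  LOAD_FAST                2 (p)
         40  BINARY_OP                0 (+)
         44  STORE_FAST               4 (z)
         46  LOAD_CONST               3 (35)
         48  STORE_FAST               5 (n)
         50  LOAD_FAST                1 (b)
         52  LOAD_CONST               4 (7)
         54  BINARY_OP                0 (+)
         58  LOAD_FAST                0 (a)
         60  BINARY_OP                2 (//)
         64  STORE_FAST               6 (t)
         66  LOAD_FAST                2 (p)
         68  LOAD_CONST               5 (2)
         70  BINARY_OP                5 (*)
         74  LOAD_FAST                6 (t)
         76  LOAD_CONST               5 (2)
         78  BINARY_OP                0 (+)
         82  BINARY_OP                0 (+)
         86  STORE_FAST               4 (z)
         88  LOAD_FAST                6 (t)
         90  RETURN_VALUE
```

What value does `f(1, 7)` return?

LOAD_FAST_LOAD_FAST b,a → push 7,1. Stack: [7, 1]
BINARY_OP + → 7 + 1 = 8. Stack: [8]
STORE_FAST p → p=8. Stack: []
LOAD_FAST b → push 7. Stack: [7]
LOAD_CONST → push 3. Stack: [7, 3]
BINARY_OP + → 7 + 3 = 10. Stack: [10]
LOAD_FAST p → push 8. Stack: [10, 8]
LOAD_CONST → push 12. Stack: [10, 8, 12]
BINARY_OP - → 8 - 12 = -4. Stack: [10, -4]
BINARY_OP % → 10 % -4 = -2. Stack: [-2]
STORE_FAST r → r=-2. Stack: []
LOAD_FAST_LOAD_FAST a,a → push 1,1. Stack: [1, 1]
BINARY_OP * → 1 * 1 = 1. Stack: [1]
LOAD_FAST p → push 8. Stack: [1, 8]
BINARY_OP + → 1 + 8 = 9. Stack: [9]
STORE_FAST z → z=9. Stack: []
LOAD_CONST → push 35. Stack: [35]
STORE_FAST n → n=35. Stack: []
LOAD_FAST b → push 7. Stack: [7]
LOAD_CONST → push 7. Stack: [7, 7]
BINARY_OP + → 7 + 7 = 14. Stack: [14]
LOAD_FAST a → push 1. Stack: [14, 1]
BINARY_OP // → 14 // 1 = 14. Stack: [14]
STORE_FAST t → t=14. Stack: []
LOAD_FAST p → push 8. Stack: [8]
LOAD_CONST → push 2. Stack: [8, 2]
BINARY_OP * → 8 * 2 = 16. Stack: [16]
LOAD_FAST t → push 14. Stack: [16, 14]
LOAD_CONST → push 2. Stack: [16, 14, 2]
BINARY_OP + → 14 + 2 = 16. Stack: [16, 16]
BINARY_OP + → 16 + 16 = 32. Stack: [32]
STORE_FAST z → z=32. Stack: []
LOAD_FAST t → push 14. Stack: [14]
RETURN_VALUE → return 14.

14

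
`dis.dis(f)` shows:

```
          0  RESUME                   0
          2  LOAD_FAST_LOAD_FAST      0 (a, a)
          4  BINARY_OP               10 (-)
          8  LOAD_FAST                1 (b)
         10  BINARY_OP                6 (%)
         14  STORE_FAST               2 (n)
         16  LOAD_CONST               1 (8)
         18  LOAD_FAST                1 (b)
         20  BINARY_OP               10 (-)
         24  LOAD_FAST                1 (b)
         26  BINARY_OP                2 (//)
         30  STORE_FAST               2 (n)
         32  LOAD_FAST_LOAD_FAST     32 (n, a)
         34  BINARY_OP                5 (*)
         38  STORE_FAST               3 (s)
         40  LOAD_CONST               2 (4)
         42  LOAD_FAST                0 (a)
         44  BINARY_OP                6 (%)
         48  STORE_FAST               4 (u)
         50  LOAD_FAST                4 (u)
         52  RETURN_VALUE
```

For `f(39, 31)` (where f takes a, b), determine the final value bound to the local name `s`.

-39

LOAD_FAST_LOAD_FAST a,a → push 39,39. Stack: [39, 39]
BINARY_OP - → 39 - 39 = 0. Stack: [0]
LOAD_FAST b → push 31. Stack: [0, 31]
BINARY_OP % → 0 % 31 = 0. Stack: [0]
STORE_FAST n → n=0. Stack: []
LOAD_CONST → push 8. Stack: [8]
LOAD_FAST b → push 31. Stack: [8, 31]
BINARY_OP - → 8 - 31 = -23. Stack: [-23]
LOAD_FAST b → push 31. Stack: [-23, 31]
BINARY_OP // → -23 // 31 = -1. Stack: [-1]
STORE_FAST n → n=-1. Stack: []
LOAD_FAST_LOAD_FAST n,a → push -1,39. Stack: [-1, 39]
BINARY_OP * → -1 * 39 = -39. Stack: [-39]
STORE_FAST s → s=-39. Stack: []
LOAD_CONST → push 4. Stack: [4]
LOAD_FAST a → push 39. Stack: [4, 39]
BINARY_OP % → 4 % 39 = 4. Stack: [4]
STORE_FAST u → u=4. Stack: []
LOAD_FAST u → push 4. Stack: [4]
RETURN_VALUE → return 4.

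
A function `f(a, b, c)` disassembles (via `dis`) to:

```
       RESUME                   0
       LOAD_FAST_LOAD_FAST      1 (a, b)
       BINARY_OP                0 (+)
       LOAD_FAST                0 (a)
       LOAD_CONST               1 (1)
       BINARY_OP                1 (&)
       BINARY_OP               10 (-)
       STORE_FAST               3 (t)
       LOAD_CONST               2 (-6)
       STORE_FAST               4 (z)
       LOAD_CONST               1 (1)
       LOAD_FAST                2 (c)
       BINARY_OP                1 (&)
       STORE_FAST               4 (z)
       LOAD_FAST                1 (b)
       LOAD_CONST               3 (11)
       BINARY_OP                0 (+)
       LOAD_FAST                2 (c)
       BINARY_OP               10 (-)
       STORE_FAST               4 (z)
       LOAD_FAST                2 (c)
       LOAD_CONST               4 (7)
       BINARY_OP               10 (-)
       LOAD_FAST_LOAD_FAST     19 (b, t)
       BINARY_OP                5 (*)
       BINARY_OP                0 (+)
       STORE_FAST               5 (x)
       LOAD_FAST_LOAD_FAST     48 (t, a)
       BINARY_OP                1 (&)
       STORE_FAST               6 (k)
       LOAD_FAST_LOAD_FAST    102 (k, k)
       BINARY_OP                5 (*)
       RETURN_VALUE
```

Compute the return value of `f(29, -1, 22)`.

625

LOAD_FAST_LOAD_FAST a,b → push 29,-1. Stack: [29, -1]
BINARY_OP + → 29 + -1 = 28. Stack: [28]
LOAD_FAST a → push 29. Stack: [28, 29]
LOAD_CONST → push 1. Stack: [28, 29, 1]
BINARY_OP & → 29 & 1 = 1. Stack: [28, 1]
BINARY_OP - → 28 - 1 = 27. Stack: [27]
STORE_FAST t → t=27. Stack: []
LOAD_CONST → push -6. Stack: [-6]
STORE_FAST z → z=-6. Stack: []
LOAD_CONST → push 1. Stack: [1]
LOAD_FAST c → push 22. Stack: [1, 22]
BINARY_OP & → 1 & 22 = 0. Stack: [0]
STORE_FAST z → z=0. Stack: []
LOAD_FAST b → push -1. Stack: [-1]
LOAD_CONST → push 11. Stack: [-1, 11]
BINARY_OP + → -1 + 11 = 10. Stack: [10]
LOAD_FAST c → push 22. Stack: [10, 22]
BINARY_OP - → 10 - 22 = -12. Stack: [-12]
STORE_FAST z → z=-12. Stack: []
LOAD_FAST c → push 22. Stack: [22]
LOAD_CONST → push 7. Stack: [22, 7]
BINARY_OP - → 22 - 7 = 15. Stack: [15]
LOAD_FAST_LOAD_FAST b,t → push -1,27. Stack: [15, -1, 27]
BINARY_OP * → -1 * 27 = -27. Stack: [15, -27]
BINARY_OP + → 15 + -27 = -12. Stack: [-12]
STORE_FAST x → x=-12. Stack: []
LOAD_FAST_LOAD_FAST t,a → push 27,29. Stack: [27, 29]
BINARY_OP & → 27 & 29 = 25. Stack: [25]
STORE_FAST k → k=25. Stack: []
LOAD_FAST_LOAD_FAST k,k → push 25,25. Stack: [25, 25]
BINARY_OP * → 25 * 25 = 625. Stack: [625]
RETURN_VALUE → return 625.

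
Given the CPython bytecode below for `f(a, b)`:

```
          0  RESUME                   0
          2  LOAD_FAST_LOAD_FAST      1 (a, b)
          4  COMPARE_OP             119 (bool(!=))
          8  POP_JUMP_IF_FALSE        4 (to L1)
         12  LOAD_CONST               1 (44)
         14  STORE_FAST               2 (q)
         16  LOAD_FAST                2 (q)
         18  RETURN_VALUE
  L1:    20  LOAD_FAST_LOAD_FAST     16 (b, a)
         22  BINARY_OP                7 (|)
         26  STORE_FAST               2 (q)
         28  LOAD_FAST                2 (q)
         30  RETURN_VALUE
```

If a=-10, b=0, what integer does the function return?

44

LOAD_FAST_LOAD_FAST a,b → push -10,0. Stack: [-10, 0]
COMPARE_OP bool(!=) → -10 vs 0 = True. Stack: [True]
POP_JUMP_IF_FALSE → pop True; no jump. Stack: []
LOAD_CONST → push 44. Stack: [44]
STORE_FAST q → q=44. Stack: []
LOAD_FAST q → push 44. Stack: [44]
RETURN_VALUE → return 44.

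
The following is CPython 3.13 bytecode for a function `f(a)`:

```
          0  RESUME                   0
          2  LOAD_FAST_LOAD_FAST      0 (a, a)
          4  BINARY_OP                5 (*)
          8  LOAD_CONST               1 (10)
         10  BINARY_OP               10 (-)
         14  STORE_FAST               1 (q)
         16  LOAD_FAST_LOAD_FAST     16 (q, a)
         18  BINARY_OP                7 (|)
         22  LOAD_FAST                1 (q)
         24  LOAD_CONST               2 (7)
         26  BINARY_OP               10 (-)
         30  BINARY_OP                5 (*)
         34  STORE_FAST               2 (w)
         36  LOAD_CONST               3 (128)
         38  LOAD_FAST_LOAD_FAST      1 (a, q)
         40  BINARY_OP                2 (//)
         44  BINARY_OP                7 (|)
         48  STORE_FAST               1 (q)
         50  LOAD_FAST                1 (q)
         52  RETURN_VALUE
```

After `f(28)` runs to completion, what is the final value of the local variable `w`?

LOAD_FAST_LOAD_FAST a,a → push 28,28. Stack: [28, 28]
BINARY_OP * → 28 * 28 = 784. Stack: [784]
LOAD_CONST → push 10. Stack: [784, 10]
BINARY_OP - → 784 - 10 = 774. Stack: [774]
STORE_FAST q → q=774. Stack: []
LOAD_FAST_LOAD_FAST q,a → push 774,28. Stack: [774, 28]
BINARY_OP | → 774 | 28 = 798. Stack: [798]
LOAD_FAST q → push 774. Stack: [798, 774]
LOAD_CONST → push 7. Stack: [798, 774, 7]
BINARY_OP - → 774 - 7 = 767. Stack: [798, 767]
BINARY_OP * → 798 * 767 = 612066. Stack: [612066]
STORE_FAST w → w=612066. Stack: []
LOAD_CONST → push 128. Stack: [128]
LOAD_FAST_LOAD_FAST a,q → push 28,774. Stack: [128, 28, 774]
BINARY_OP // → 28 // 774 = 0. Stack: [128, 0]
BINARY_OP | → 128 | 0 = 128. Stack: [128]
STORE_FAST q → q=128. Stack: []
LOAD_FAST q → push 128. Stack: [128]
RETURN_VALUE → return 128.

612066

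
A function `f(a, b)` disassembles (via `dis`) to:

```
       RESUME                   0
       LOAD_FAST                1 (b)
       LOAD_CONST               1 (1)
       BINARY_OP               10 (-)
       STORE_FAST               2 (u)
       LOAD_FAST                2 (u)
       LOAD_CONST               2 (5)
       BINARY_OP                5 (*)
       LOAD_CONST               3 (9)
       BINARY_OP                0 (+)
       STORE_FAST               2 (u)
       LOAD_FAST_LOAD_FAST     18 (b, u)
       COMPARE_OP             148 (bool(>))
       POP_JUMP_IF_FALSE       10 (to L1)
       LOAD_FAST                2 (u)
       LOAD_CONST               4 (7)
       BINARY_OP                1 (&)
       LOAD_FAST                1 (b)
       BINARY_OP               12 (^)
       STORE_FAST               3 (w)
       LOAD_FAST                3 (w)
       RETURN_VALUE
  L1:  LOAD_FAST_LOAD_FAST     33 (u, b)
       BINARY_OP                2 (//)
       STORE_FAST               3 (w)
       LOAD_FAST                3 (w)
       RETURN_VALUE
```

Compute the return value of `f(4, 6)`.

5

LOAD_FAST b → push 6. Stack: [6]
LOAD_CONST → push 1. Stack: [6, 1]
BINARY_OP - → 6 - 1 = 5. Stack: [5]
STORE_FAST u → u=5. Stack: []
LOAD_FAST u → push 5. Stack: [5]
LOAD_CONST → push 5. Stack: [5, 5]
BINARY_OP * → 5 * 5 = 25. Stack: [25]
LOAD_CONST → push 9. Stack: [25, 9]
BINARY_OP + → 25 + 9 = 34. Stack: [34]
STORE_FAST u → u=34. Stack: []
LOAD_FAST_LOAD_FAST b,u → push 6,34. Stack: [6, 34]
COMPARE_OP bool(>) → 6 vs 34 = False. Stack: [False]
POP_JUMP_IF_FALSE → pop False; jump. Stack: []
LOAD_FAST_LOAD_FAST u,b → push 34,6. Stack: [34, 6]
BINARY_OP // → 34 // 6 = 5. Stack: [5]
STORE_FAST w → w=5. Stack: []
LOAD_FAST w → push 5. Stack: [5]
RETURN_VALUE → return 5.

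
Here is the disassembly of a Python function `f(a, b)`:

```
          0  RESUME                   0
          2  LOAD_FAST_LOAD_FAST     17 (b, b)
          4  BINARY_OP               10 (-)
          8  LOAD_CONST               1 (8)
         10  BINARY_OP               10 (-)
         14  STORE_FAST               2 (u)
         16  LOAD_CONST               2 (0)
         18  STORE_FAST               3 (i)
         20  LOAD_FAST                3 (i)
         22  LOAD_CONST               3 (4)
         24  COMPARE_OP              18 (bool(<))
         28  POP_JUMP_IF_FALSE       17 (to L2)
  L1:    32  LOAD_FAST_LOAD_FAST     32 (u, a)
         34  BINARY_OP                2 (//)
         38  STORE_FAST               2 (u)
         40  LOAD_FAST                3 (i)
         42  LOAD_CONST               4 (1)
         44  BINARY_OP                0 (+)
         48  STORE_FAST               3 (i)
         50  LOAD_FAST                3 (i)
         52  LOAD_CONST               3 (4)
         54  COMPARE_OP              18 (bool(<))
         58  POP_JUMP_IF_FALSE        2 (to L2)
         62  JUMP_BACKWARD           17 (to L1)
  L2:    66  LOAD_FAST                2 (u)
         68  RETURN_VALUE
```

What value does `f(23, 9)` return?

LOAD_FAST_LOAD_FAST b,b → push 9,9. Stack: [9, 9]
BINARY_OP - → 9 - 9 = 0. Stack: [0]
LOAD_CONST → push 8. Stack: [0, 8]
BINARY_OP - → 0 - 8 = -8. Stack: [-8]
STORE_FAST u → u=-8. Stack: []
LOAD_CONST → push 0. Stack: [0]
STORE_FAST i → i=0. Stack: []
LOAD_FAST i → push 0. Stack: [0]
LOAD_CONST → push 4. Stack: [0, 4]
COMPARE_OP bool(<) → 0 vs 4 = True. Stack: [True]
POP_JUMP_IF_FALSE → pop True; no jump. Stack: []
LOAD_FAST_LOAD_FAST u,a → push -8,23. Stack: [-8, 23]
BINARY_OP // → -8 // 23 = -1. Stack: [-1]
STORE_FAST u → u=-1. Stack: []
LOAD_FAST i → push 0. Stack: [0]
LOAD_CONST → push 1. Stack: [0, 1]
BINARY_OP + → 0 + 1 = 1. Stack: [1]
STORE_FAST i → i=1. Stack: []
LOAD_FAST i → push 1. Stack: [1]
LOAD_CONST → push 4. Stack: [1, 4]
COMPARE_OP bool(<) → 1 vs 4 = True. Stack: [True]
POP_JUMP_IF_FALSE → pop True; no jump. Stack: []
LOAD_FAST_LOAD_FAST u,a → push -1,23. Stack: [-1, 23]
BINARY_OP // → -1 // 23 = -1. Stack: [-1]
STORE_FAST u → u=-1. Stack: []
LOAD_FAST i → push 1. Stack: [1]
LOAD_CONST → push 1. Stack: [1, 1]
BINARY_OP + → 1 + 1 = 2. Stack: [2]
STORE_FAST i → i=2. Stack: []
LOAD_FAST i → push 2. Stack: [2]
LOAD_CONST → push 4. Stack: [2, 4]
COMPARE_OP bool(<) → 2 vs 4 = True. Stack: [True]
POP_JUMP_IF_FALSE → pop True; no jump. Stack: []
LOAD_FAST_LOAD_FAST u,a → push -1,23. Stack: [-1, 23]
BINARY_OP // → -1 // 23 = -1. Stack: [-1]
STORE_FAST u → u=-1. Stack: []
LOAD_FAST i → push 2. Stack: [2]
LOAD_CONST → push 1. Stack: [2, 1]
BINARY_OP + → 2 + 1 = 3. Stack: [3]
STORE_FAST i → i=3. Stack: []
LOAD_FAST i → push 3. Stack: [3]
LOAD_CONST → push 4. Stack: [3, 4]
COMPARE_OP bool(<) → 3 vs 4 = True. Stack: [True]
POP_JUMP_IF_FALSE → pop True; no jump. Stack: []
LOAD_FAST_LOAD_FAST u,a → push -1,23. Stack: [-1, 23]
BINARY_OP // → -1 // 23 = -1. Stack: [-1]
STORE_FAST u → u=-1. Stack: []
LOAD_FAST i → push 3. Stack: [3]
LOAD_CONST → push 1. Stack: [3, 1]
BINARY_OP + → 3 + 1 = 4. Stack: [4]
STORE_FAST i → i=4. Stack: []
LOAD_FAST i → push 4. Stack: [4]
LOAD_CONST → push 4. Stack: [4, 4]
COMPARE_OP bool(<) → 4 vs 4 = False. Stack: [False]
POP_JUMP_IF_FALSE → pop False; jump. Stack: []
LOAD_FAST u → push -1. Stack: [-1]
RETURN_VALUE → return -1.

-1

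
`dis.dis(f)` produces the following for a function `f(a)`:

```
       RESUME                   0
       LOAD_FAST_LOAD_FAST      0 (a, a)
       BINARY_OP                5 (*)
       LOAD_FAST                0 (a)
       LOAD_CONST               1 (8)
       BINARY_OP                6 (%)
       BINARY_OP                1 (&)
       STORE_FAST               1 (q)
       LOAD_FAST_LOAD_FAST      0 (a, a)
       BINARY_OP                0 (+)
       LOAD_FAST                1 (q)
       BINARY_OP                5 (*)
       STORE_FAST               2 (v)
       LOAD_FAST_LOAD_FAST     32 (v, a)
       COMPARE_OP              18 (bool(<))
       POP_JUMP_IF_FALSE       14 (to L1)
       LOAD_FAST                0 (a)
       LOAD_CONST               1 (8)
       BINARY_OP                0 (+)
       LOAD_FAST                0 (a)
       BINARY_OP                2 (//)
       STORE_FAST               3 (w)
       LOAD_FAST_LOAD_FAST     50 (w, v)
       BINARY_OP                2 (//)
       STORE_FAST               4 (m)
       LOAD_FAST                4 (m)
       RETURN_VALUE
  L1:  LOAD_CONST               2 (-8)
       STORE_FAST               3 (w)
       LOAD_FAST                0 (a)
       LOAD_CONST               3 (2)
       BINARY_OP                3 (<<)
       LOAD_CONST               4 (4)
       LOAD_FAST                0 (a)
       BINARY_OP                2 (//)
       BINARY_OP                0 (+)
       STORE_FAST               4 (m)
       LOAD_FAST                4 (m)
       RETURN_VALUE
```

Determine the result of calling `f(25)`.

LOAD_FAST_LOAD_FAST a,a → push 25,25. Stack: [25, 25]
BINARY_OP * → 25 * 25 = 625. Stack: [625]
LOAD_FAST a → push 25. Stack: [625, 25]
LOAD_CONST → push 8. Stack: [625, 25, 8]
BINARY_OP % → 25 % 8 = 1. Stack: [625, 1]
BINARY_OP & → 625 & 1 = 1. Stack: [1]
STORE_FAST q → q=1. Stack: []
LOAD_FAST_LOAD_FAST a,a → push 25,25. Stack: [25, 25]
BINARY_OP + → 25 + 25 = 50. Stack: [50]
LOAD_FAST q → push 1. Stack: [50, 1]
BINARY_OP * → 50 * 1 = 50. Stack: [50]
STORE_FAST v → v=50. Stack: []
LOAD_FAST_LOAD_FAST v,a → push 50,25. Stack: [50, 25]
COMPARE_OP bool(<) → 50 vs 25 = False. Stack: [False]
POP_JUMP_IF_FALSE → pop False; jump. Stack: []
LOAD_CONST → push -8. Stack: [-8]
STORE_FAST w → w=-8. Stack: []
LOAD_FAST a → push 25. Stack: [25]
LOAD_CONST → push 2. Stack: [25, 2]
BINARY_OP << → 25 << 2 = 100. Stack: [100]
LOAD_CONST → push 4. Stack: [100, 4]
LOAD_FAST a → push 25. Stack: [100, 4, 25]
BINARY_OP // → 4 // 25 = 0. Stack: [100, 0]
BINARY_OP + → 100 + 0 = 100. Stack: [100]
STORE_FAST m → m=100. Stack: []
LOAD_FAST m → push 100. Stack: [100]
RETURN_VALUE → return 100.

100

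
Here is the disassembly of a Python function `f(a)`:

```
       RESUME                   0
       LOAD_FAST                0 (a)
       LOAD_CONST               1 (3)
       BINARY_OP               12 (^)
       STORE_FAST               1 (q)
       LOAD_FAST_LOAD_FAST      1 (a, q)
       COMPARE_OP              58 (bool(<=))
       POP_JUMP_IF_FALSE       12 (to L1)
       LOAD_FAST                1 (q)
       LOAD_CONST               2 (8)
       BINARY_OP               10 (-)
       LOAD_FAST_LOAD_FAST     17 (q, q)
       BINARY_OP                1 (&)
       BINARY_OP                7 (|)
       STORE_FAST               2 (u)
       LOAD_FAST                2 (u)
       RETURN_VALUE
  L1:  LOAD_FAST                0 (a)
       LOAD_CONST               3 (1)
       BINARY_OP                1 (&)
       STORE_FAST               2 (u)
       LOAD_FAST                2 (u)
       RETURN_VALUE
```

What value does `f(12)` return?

15

LOAD_FAST a → push 12. Stack: [12]
LOAD_CONST → push 3. Stack: [12, 3]
BINARY_OP ^ → 12 ^ 3 = 15. Stack: [15]
STORE_FAST q → q=15. Stack: []
LOAD_FAST_LOAD_FAST a,q → push 12,15. Stack: [12, 15]
COMPARE_OP bool(<=) → 12 vs 15 = True. Stack: [True]
POP_JUMP_IF_FALSE → pop True; no jump. Stack: []
LOAD_FAST q → push 15. Stack: [15]
LOAD_CONST → push 8. Stack: [15, 8]
BINARY_OP - → 15 - 8 = 7. Stack: [7]
LOAD_FAST_LOAD_FAST q,q → push 15,15. Stack: [7, 15, 15]
BINARY_OP & → 15 & 15 = 15. Stack: [7, 15]
BINARY_OP | → 7 | 15 = 15. Stack: [15]
STORE_FAST u → u=15. Stack: []
LOAD_FAST u → push 15. Stack: [15]
RETURN_VALUE → return 15.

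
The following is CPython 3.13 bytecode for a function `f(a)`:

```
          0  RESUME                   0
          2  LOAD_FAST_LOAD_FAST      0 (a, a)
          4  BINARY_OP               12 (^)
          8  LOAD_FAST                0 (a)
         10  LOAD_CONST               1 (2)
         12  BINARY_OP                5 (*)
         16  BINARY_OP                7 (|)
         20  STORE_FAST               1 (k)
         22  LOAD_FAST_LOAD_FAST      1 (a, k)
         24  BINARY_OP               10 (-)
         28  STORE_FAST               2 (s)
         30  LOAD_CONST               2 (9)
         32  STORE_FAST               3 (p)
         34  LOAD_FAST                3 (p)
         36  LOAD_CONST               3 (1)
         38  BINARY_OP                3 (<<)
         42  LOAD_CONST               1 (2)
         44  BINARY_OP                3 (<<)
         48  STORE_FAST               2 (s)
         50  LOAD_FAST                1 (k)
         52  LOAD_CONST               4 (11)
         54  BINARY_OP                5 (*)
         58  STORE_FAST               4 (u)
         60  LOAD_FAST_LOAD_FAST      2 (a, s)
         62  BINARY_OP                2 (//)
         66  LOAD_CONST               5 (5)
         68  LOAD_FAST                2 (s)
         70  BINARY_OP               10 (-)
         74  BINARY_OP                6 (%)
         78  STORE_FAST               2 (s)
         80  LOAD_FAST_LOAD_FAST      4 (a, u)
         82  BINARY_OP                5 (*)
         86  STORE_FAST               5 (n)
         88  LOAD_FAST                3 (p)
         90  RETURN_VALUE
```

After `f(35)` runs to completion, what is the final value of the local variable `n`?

LOAD_FAST_LOAD_FAST a,a → push 35,35. Stack: [35, 35]
BINARY_OP ^ → 35 ^ 35 = 0. Stack: [0]
LOAD_FAST a → push 35. Stack: [0, 35]
LOAD_CONST → push 2. Stack: [0, 35, 2]
BINARY_OP * → 35 * 2 = 70. Stack: [0, 70]
BINARY_OP | → 0 | 70 = 70. Stack: [70]
STORE_FAST k → k=70. Stack: []
LOAD_FAST_LOAD_FAST a,k → push 35,70. Stack: [35, 70]
BINARY_OP - → 35 - 70 = -35. Stack: [-35]
STORE_FAST s → s=-35. Stack: []
LOAD_CONST → push 9. Stack: [9]
STORE_FAST p → p=9. Stack: []
LOAD_FAST p → push 9. Stack: [9]
LOAD_CONST → push 1. Stack: [9, 1]
BINARY_OP << → 9 << 1 = 18. Stack: [18]
LOAD_CONST → push 2. Stack: [18, 2]
BINARY_OP << → 18 << 2 = 72. Stack: [72]
STORE_FAST s → s=72. Stack: []
LOAD_FAST k → push 70. Stack: [70]
LOAD_CONST → push 11. Stack: [70, 11]
BINARY_OP * → 70 * 11 = 770. Stack: [770]
STORE_FAST u → u=770. Stack: []
LOAD_FAST_LOAD_FAST a,s → push 35,72. Stack: [35, 72]
BINARY_OP // → 35 // 72 = 0. Stack: [0]
LOAD_CONST → push 5. Stack: [0, 5]
LOAD_FAST s → push 72. Stack: [0, 5, 72]
BINARY_OP - → 5 - 72 = -67. Stack: [0, -67]
BINARY_OP % → 0 % -67 = 0. Stack: [0]
STORE_FAST s → s=0. Stack: []
LOAD_FAST_LOAD_FAST a,u → push 35,770. Stack: [35, 770]
BINARY_OP * → 35 * 770 = 26950. Stack: [26950]
STORE_FAST n → n=26950. Stack: []
LOAD_FAST p → push 9. Stack: [9]
RETURN_VALUE → return 9.

26950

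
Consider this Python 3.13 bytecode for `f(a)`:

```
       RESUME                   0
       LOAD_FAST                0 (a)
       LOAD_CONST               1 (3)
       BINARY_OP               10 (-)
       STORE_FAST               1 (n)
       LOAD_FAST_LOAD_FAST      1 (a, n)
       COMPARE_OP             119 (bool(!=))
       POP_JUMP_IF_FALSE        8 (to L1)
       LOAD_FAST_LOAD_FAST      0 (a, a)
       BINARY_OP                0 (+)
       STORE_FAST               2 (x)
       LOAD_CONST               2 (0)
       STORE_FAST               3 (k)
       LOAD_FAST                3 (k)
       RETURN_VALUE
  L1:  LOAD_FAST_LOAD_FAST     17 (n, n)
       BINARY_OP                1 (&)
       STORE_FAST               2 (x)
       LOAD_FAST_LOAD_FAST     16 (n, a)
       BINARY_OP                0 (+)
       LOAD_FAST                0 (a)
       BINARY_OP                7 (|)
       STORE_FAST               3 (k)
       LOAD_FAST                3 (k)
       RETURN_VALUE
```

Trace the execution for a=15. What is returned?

LOAD_FAST a → push 15. Stack: [15]
LOAD_CONST → push 3. Stack: [15, 3]
BINARY_OP - → 15 - 3 = 12. Stack: [12]
STORE_FAST n → n=12. Stack: []
LOAD_FAST_LOAD_FAST a,n → push 15,12. Stack: [15, 12]
COMPARE_OP bool(!=) → 15 vs 12 = True. Stack: [True]
POP_JUMP_IF_FALSE → pop True; no jump. Stack: []
LOAD_FAST_LOAD_FAST a,a → push 15,15. Stack: [15, 15]
BINARY_OP + → 15 + 15 = 30. Stack: [30]
STORE_FAST x → x=30. Stack: []
LOAD_CONST → push 0. Stack: [0]
STORE_FAST k → k=0. Stack: []
LOAD_FAST k → push 0. Stack: [0]
RETURN_VALUE → return 0.

0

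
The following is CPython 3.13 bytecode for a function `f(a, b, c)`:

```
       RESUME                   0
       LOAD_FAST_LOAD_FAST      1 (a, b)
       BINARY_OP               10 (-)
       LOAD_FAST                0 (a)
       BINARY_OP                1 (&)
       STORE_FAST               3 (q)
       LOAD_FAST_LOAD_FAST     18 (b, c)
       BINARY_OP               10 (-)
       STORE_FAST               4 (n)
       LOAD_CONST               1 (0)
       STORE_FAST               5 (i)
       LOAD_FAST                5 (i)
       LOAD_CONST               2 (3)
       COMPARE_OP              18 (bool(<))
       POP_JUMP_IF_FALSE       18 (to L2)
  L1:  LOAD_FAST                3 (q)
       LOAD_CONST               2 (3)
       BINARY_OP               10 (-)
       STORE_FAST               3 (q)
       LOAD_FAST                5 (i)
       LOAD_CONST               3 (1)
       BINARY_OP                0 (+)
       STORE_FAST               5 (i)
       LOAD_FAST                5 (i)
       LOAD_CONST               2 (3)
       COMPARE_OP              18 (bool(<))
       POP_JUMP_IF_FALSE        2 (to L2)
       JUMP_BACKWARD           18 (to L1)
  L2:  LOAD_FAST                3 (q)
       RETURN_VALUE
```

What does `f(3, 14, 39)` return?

LOAD_FAST_LOAD_FAST a,b → push 3,14. Stack: [3, 14]
BINARY_OP - → 3 - 14 = -11. Stack: [-11]
LOAD_FAST a → push 3. Stack: [-11, 3]
BINARY_OP & → -11 & 3 = 1. Stack: [1]
STORE_FAST q → q=1. Stack: []
LOAD_FAST_LOAD_FAST b,c → push 14,39. Stack: [14, 39]
BINARY_OP - → 14 - 39 = -25. Stack: [-25]
STORE_FAST n → n=-25. Stack: []
LOAD_CONST → push 0. Stack: [0]
STORE_FAST i → i=0. Stack: []
LOAD_FAST i → push 0. Stack: [0]
LOAD_CONST → push 3. Stack: [0, 3]
COMPARE_OP bool(<) → 0 vs 3 = True. Stack: [True]
POP_JUMP_IF_FALSE → pop True; no jump. Stack: []
LOAD_FAST q → push 1. Stack: [1]
LOAD_CONST → push 3. Stack: [1, 3]
BINARY_OP - → 1 - 3 = -2. Stack: [-2]
STORE_FAST q → q=-2. Stack: []
LOAD_FAST i → push 0. Stack: [0]
LOAD_CONST → push 1. Stack: [0, 1]
BINARY_OP + → 0 + 1 = 1. Stack: [1]
STORE_FAST i → i=1. Stack: []
LOAD_FAST i → push 1. Stack: [1]
LOAD_CONST → push 3. Stack: [1, 3]
COMPARE_OP bool(<) → 1 vs 3 = True. Stack: [True]
POP_JUMP_IF_FALSE → pop True; no jump. Stack: []
LOAD_FAST q → push -2. Stack: [-2]
LOAD_CONST → push 3. Stack: [-2, 3]
BINARY_OP - → -2 - 3 = -5. Stack: [-5]
STORE_FAST q → q=-5. Stack: []
LOAD_FAST i → push 1. Stack: [1]
LOAD_CONST → push 1. Stack: [1, 1]
BINARY_OP + → 1 + 1 = 2. Stack: [2]
STORE_FAST i → i=2. Stack: []
LOAD_FAST i → push 2. Stack: [2]
LOAD_CONST → push 3. Stack: [2, 3]
COMPARE_OP bool(<) → 2 vs 3 = True. Stack: [True]
POP_JUMP_IF_FALSE → pop True; no jump. Stack: []
LOAD_FAST q → push -5. Stack: [-5]
LOAD_CONST → push 3. Stack: [-5, 3]
BINARY_OP - → -5 - 3 = -8. Stack: [-8]
STORE_FAST q → q=-8. Stack: []
LOAD_FAST i → push 2. Stack: [2]
LOAD_CONST → push 1. Stack: [2, 1]
BINARY_OP + → 2 + 1 = 3. Stack: [3]
STORE_FAST i → i=3. Stack: []
LOAD_FAST i → push 3. Stack: [3]
LOAD_CONST → push 3. Stack: [3, 3]
COMPARE_OP bool(<) → 3 vs 3 = False. Stack: [False]
POP_JUMP_IF_FALSE → pop False; jump. Stack: []
LOAD_FAST q → push -8. Stack: [-8]
RETURN_VALUE → return -8.

-8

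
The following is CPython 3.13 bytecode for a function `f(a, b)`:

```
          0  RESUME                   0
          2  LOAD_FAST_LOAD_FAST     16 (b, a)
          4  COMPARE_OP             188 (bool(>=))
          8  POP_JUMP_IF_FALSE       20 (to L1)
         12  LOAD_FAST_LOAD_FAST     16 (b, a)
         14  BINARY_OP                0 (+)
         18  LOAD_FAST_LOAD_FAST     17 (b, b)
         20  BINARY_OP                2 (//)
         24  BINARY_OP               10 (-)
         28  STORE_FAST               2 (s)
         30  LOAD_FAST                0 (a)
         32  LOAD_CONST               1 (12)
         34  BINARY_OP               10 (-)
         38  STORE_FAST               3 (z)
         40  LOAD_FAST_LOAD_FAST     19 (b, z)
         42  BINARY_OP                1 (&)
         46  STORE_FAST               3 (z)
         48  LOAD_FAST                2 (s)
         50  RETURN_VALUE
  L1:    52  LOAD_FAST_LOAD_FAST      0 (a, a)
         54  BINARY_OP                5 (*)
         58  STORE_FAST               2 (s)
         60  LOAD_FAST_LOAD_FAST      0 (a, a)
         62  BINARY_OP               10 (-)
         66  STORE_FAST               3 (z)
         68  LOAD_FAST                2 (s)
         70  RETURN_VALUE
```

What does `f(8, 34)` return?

LOAD_FAST_LOAD_FAST b,a → push 34,8. Stack: [34, 8]
COMPARE_OP bool(>=) → 34 vs 8 = True. Stack: [True]
POP_JUMP_IF_FALSE → pop True; no jump. Stack: []
LOAD_FAST_LOAD_FAST b,a → push 34,8. Stack: [34, 8]
BINARY_OP + → 34 + 8 = 42. Stack: [42]
LOAD_FAST_LOAD_FAST b,b → push 34,34. Stack: [42, 34, 34]
BINARY_OP // → 34 // 34 = 1. Stack: [42, 1]
BINARY_OP - → 42 - 1 = 41. Stack: [41]
STORE_FAST s → s=41. Stack: []
LOAD_FAST a → push 8. Stack: [8]
LOAD_CONST → push 12. Stack: [8, 12]
BINARY_OP - → 8 - 12 = -4. Stack: [-4]
STORE_FAST z → z=-4. Stack: []
LOAD_FAST_LOAD_FAST b,z → push 34,-4. Stack: [34, -4]
BINARY_OP & → 34 & -4 = 32. Stack: [32]
STORE_FAST z → z=32. Stack: []
LOAD_FAST s → push 41. Stack: [41]
RETURN_VALUE → return 41.

41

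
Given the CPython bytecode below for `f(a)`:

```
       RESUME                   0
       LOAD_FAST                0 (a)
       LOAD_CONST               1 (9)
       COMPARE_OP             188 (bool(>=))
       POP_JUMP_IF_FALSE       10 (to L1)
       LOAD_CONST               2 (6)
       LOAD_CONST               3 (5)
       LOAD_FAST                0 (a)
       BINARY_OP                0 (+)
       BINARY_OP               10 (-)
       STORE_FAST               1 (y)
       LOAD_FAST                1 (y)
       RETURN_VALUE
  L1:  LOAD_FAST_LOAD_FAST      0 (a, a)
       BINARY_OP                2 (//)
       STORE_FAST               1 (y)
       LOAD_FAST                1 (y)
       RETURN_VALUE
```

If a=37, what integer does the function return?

LOAD_FAST a → push 37. Stack: [37]
LOAD_CONST → push 9. Stack: [37, 9]
COMPARE_OP bool(>=) → 37 vs 9 = True. Stack: [True]
POP_JUMP_IF_FALSE → pop True; no jump. Stack: []
LOAD_CONST → push 6. Stack: [6]
LOAD_CONST → push 5. Stack: [6, 5]
LOAD_FAST a → push 37. Stack: [6, 5, 37]
BINARY_OP + → 5 + 37 = 42. Stack: [6, 42]
BINARY_OP - → 6 - 42 = -36. Stack: [-36]
STORE_FAST y → y=-36. Stack: []
LOAD_FAST y → push -36. Stack: [-36]
RETURN_VALUE → return -36.

-36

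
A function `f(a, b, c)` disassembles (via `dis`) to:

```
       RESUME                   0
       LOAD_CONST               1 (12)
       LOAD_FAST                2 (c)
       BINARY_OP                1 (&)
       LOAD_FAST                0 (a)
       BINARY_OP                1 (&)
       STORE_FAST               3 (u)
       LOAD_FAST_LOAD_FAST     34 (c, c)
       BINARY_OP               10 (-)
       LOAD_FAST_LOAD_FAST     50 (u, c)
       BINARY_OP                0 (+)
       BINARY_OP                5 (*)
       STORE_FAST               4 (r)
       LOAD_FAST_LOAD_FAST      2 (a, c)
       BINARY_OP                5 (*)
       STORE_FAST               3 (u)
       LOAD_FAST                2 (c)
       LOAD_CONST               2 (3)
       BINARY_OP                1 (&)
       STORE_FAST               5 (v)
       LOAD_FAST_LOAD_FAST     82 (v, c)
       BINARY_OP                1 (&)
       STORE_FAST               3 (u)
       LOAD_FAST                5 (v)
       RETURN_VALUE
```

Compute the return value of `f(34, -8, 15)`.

3

LOAD_CONST → push 12. Stack: [12]
LOAD_FAST c → push 15. Stack: [12, 15]
BINARY_OP & → 12 & 15 = 12. Stack: [12]
LOAD_FAST a → push 34. Stack: [12, 34]
BINARY_OP & → 12 & 34 = 0. Stack: [0]
STORE_FAST u → u=0. Stack: []
LOAD_FAST_LOAD_FAST c,c → push 15,15. Stack: [15, 15]
BINARY_OP - → 15 - 15 = 0. Stack: [0]
LOAD_FAST_LOAD_FAST u,c → push 0,15. Stack: [0, 0, 15]
BINARY_OP + → 0 + 15 = 15. Stack: [0, 15]
BINARY_OP * → 0 * 15 = 0. Stack: [0]
STORE_FAST r → r=0. Stack: []
LOAD_FAST_LOAD_FAST a,c → push 34,15. Stack: [34, 15]
BINARY_OP * → 34 * 15 = 510. Stack: [510]
STORE_FAST u → u=510. Stack: []
LOAD_FAST c → push 15. Stack: [15]
LOAD_CONST → push 3. Stack: [15, 3]
BINARY_OP & → 15 & 3 = 3. Stack: [3]
STORE_FAST v → v=3. Stack: []
LOAD_FAST_LOAD_FAST v,c → push 3,15. Stack: [3, 15]
BINARY_OP & → 3 & 15 = 3. Stack: [3]
STORE_FAST u → u=3. Stack: []
LOAD_FAST v → push 3. Stack: [3]
RETURN_VALUE → return 3.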